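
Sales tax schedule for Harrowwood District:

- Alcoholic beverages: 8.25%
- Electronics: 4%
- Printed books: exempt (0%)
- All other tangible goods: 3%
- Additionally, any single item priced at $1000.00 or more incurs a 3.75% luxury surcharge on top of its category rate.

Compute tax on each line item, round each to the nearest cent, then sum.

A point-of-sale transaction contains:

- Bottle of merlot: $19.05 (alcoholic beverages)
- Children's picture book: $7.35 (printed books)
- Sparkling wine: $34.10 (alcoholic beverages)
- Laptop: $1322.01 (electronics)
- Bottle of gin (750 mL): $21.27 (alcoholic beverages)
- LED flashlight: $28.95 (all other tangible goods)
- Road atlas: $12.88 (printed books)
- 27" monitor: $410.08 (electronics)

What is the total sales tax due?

Bottle of merlot $19.05: alcoholic beverages → 8.25% → $1.57
Children's picture book $7.35: printed books → 0% → $0.00
Sparkling wine $34.10: alcoholic beverages → 8.25% → $2.81
Laptop $1322.01: electronics → 4% + 3.75% surcharge = 7.75% → $102.46
Bottle of gin (750 mL) $21.27: alcoholic beverages → 8.25% → $1.75
LED flashlight $28.95: all other tangible goods → 3% → $0.87
Road atlas $12.88: printed books → 0% → $0.00
27" monitor $410.08: electronics → 4% → $16.40
Total tax = $1.57 + $2.81 + $102.46 + $1.75 + $0.87 + $16.40 = $125.86

$125.86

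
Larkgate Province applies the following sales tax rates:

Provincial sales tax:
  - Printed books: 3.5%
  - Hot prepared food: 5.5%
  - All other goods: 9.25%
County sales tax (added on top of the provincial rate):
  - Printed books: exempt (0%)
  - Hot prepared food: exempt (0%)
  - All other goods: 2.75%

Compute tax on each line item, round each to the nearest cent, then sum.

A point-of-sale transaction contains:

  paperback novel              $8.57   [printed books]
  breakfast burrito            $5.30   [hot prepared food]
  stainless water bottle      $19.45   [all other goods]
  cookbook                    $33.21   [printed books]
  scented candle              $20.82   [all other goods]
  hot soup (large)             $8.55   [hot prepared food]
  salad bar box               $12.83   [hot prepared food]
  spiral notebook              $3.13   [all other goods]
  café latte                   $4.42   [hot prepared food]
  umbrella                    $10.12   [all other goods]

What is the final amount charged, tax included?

Paperback novel $8.57: printed books → 3.5% + 0% county = 3.5% → $0.30
Breakfast burrito $5.30: hot prepared food → 5.5% + 0% county = 5.5% → $0.29
Stainless water bottle $19.45: all other goods → 9.25% + 2.75% county = 12% → $2.33
Cookbook $33.21: printed books → 3.5% + 0% county = 3.5% → $1.16
Scented candle $20.82: all other goods → 9.25% + 2.75% county = 12% → $2.50
Hot soup (large) $8.55: hot prepared food → 5.5% + 0% county = 5.5% → $0.47
Salad bar box $12.83: hot prepared food → 5.5% + 0% county = 5.5% → $0.71
Spiral notebook $3.13: all other goods → 9.25% + 2.75% county = 12% → $0.38
Café latte $4.42: hot prepared food → 5.5% + 0% county = 5.5% → $0.24
Umbrella $10.12: all other goods → 9.25% + 2.75% county = 12% → $1.21
Subtotal = $126.40; tax = $9.59; total due = $135.99

$135.99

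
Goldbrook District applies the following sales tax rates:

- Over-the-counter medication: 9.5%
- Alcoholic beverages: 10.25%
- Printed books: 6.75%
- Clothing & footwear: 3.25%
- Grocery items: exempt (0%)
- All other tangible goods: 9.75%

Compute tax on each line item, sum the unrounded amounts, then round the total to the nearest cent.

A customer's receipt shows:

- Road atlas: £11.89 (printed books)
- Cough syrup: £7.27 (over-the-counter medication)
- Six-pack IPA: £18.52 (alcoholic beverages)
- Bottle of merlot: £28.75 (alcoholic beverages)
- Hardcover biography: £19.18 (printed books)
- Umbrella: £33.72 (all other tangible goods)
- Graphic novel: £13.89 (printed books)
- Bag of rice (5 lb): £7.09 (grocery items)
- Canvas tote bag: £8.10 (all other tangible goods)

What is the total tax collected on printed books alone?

Road atlas £11.89: printed books → 6.75% → £0.802575
Hardcover biography £19.18: printed books → 6.75% → £1.29465
Graphic novel £13.89: printed books → 6.75% → £0.937575
Tax on printed books: unrounded sum = £3.0348 → £3.03

£3.03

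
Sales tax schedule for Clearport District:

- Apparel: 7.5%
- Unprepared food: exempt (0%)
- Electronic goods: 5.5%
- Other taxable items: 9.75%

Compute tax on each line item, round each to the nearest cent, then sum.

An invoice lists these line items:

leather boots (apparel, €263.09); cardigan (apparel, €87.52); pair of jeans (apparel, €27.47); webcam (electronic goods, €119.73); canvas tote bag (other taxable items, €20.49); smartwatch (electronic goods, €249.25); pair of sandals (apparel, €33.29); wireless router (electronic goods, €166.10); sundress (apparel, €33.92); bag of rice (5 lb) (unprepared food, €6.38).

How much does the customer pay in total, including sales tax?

€1072.07

Leather boots €263.09: apparel → 7.5% → €19.73
Cardigan €87.52: apparel → 7.5% → €6.56
Pair of jeans €27.47: apparel → 7.5% → €2.06
Webcam €119.73: electronic goods → 5.5% → €6.59
Canvas tote bag €20.49: other taxable items → 9.75% → €2.00
Smartwatch €249.25: electronic goods → 5.5% → €13.71
Pair of sandals €33.29: apparel → 7.5% → €2.50
Wireless router €166.10: electronic goods → 5.5% → €9.14
Sundress €33.92: apparel → 7.5% → €2.54
Bag of rice (5 lb) €6.38: unprepared food → 0% → €0.00
Subtotal = €1007.24; tax = €64.83; total due = €1072.07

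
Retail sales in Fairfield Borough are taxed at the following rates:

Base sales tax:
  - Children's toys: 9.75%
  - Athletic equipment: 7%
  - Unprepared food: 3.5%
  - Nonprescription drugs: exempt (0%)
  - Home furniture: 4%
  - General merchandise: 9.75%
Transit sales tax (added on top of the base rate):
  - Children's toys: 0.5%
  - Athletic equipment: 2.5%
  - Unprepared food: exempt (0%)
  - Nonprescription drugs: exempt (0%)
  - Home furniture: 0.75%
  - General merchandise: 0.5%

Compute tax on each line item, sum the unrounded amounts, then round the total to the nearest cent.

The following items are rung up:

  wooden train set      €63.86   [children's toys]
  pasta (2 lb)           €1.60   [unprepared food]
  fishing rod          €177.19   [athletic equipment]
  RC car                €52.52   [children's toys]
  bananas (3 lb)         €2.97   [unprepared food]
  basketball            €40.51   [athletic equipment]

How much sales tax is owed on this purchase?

Wooden train set €63.86: children's toys → 9.75% + 0.5% transit = 10.25% → €6.54565
Pasta (2 lb) €1.60: unprepared food → 3.5% + 0% transit = 3.5% → €0.056
Fishing rod €177.19: athletic equipment → 7% + 2.5% transit = 9.5% → €16.83305
RC car €52.52: children's toys → 9.75% + 0.5% transit = 10.25% → €5.3833
Bananas (3 lb) €2.97: unprepared food → 3.5% + 0% transit = 3.5% → €0.10395
Basketball €40.51: athletic equipment → 7% + 2.5% transit = 9.5% → €3.84845
Unrounded tax sum = €32.7704 → €32.77

€32.77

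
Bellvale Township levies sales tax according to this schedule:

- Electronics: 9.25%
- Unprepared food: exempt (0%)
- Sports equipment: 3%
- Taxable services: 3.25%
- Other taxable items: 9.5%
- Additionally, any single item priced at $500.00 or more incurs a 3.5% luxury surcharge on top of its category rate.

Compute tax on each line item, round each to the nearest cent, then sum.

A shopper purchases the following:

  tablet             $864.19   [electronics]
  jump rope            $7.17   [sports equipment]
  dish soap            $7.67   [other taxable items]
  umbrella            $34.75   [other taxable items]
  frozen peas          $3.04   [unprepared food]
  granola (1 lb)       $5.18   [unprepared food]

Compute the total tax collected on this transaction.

Tablet $864.19: electronics → 9.25% + 3.5% surcharge = 12.75% → $110.18
Jump rope $7.17: sports equipment → 3% → $0.22
Dish soap $7.67: other taxable items → 9.5% → $0.73
Umbrella $34.75: other taxable items → 9.5% → $3.30
Frozen peas $3.04: unprepared food → 0% → $0.00
Granola (1 lb) $5.18: unprepared food → 0% → $0.00
Total tax = $110.18 + $0.22 + $0.73 + $3.30 = $114.43

$114.43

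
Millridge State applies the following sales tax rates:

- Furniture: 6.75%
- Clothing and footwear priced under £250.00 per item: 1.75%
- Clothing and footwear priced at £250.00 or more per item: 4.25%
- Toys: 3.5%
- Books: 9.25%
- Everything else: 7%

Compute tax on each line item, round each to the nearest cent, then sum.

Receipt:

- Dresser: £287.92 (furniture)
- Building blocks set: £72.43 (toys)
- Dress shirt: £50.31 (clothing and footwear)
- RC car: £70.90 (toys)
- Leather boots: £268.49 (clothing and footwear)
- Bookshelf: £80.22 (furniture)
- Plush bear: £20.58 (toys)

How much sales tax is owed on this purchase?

Dresser £287.92: furniture → 6.75% → £19.43
Building blocks set £72.43: toys → 3.5% → £2.54
Dress shirt £50.31: clothing and footwear, under £250.00 → 1.75% → £0.88
RC car £70.90: toys → 3.5% → £2.48
Leather boots £268.49: clothing and footwear, £250.00 or more → 4.25% → £11.41
Bookshelf £80.22: furniture → 6.75% → £5.41
Plush bear £20.58: toys → 3.5% → £0.72
Total tax = £19.43 + £2.54 + £0.88 + £2.48 + £11.41 + £5.41 + £0.72 = £42.87

£42.87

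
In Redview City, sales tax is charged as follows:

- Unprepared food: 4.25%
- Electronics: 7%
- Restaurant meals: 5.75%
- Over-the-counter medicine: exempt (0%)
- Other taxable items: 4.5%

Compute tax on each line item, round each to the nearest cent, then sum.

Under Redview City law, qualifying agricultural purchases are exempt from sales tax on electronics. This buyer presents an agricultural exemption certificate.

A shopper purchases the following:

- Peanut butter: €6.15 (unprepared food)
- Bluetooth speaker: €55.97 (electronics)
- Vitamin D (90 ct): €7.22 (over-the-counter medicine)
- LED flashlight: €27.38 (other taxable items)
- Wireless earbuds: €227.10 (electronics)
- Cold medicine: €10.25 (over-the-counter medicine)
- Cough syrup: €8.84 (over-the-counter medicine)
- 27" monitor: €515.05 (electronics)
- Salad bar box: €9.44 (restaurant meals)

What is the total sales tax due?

€2.03

Peanut butter €6.15: unprepared food → 4.25% → €0.26
Bluetooth speaker €55.97: electronics, buyer-exempt → 0% → €0.00
Vitamin D (90 ct) €7.22: over-the-counter medicine → 0% → €0.00
LED flashlight €27.38: other taxable items → 4.5% → €1.23
Wireless earbuds €227.10: electronics, buyer-exempt → 0% → €0.00
Cold medicine €10.25: over-the-counter medicine → 0% → €0.00
Cough syrup €8.84: over-the-counter medicine → 0% → €0.00
27" monitor €515.05: electronics, buyer-exempt → 0% → €0.00
Salad bar box €9.44: restaurant meals → 5.75% → €0.54
Total tax = €0.26 + €1.23 + €0.54 = €2.03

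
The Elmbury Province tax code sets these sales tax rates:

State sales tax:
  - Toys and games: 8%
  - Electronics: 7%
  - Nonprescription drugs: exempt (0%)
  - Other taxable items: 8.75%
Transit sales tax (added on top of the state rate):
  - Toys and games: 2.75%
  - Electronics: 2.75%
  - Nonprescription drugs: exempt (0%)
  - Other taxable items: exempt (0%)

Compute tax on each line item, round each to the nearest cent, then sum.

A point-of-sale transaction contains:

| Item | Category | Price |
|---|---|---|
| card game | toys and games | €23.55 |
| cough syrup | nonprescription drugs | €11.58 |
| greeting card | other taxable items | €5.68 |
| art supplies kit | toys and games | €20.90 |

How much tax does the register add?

€5.28

Card game €23.55: toys and games → 8% + 2.75% transit = 10.75% → €2.53
Cough syrup €11.58: nonprescription drugs → 0% + 0% transit = 0% → €0.00
Greeting card €5.68: other taxable items → 8.75% + 0% transit = 8.75% → €0.50
Art supplies kit €20.90: toys and games → 8% + 2.75% transit = 10.75% → €2.25
Total tax = €2.53 + €0.50 + €2.25 = €5.28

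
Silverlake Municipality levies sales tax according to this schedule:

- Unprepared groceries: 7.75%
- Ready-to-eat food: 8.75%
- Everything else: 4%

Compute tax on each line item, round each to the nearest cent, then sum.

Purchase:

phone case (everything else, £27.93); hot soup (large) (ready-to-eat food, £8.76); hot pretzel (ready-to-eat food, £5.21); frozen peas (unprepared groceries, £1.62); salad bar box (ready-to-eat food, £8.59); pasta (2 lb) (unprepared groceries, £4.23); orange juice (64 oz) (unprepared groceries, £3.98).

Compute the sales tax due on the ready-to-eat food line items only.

£1.98

Hot soup (large) £8.76: ready-to-eat food → 8.75% → £0.77
Hot pretzel £5.21: ready-to-eat food → 8.75% → £0.46
Salad bar box £8.59: ready-to-eat food → 8.75% → £0.75
Tax on ready-to-eat food = £0.77 + £0.46 + £0.75 = £1.98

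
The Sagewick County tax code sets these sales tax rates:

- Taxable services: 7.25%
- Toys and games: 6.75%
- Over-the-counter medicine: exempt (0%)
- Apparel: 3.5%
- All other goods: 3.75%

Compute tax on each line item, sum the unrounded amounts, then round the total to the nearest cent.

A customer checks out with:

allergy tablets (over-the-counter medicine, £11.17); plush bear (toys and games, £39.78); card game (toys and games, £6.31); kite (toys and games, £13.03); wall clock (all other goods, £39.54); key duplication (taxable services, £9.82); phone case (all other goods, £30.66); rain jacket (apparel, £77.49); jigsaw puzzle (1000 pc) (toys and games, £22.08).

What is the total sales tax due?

£11.54

Allergy tablets £11.17: over-the-counter medicine → 0% → £0.00
Plush bear £39.78: toys and games → 6.75% → £2.68515
Card game £6.31: toys and games → 6.75% → £0.425925
Kite £13.03: toys and games → 6.75% → £0.879525
Wall clock £39.54: all other goods → 3.75% → £1.48275
Key duplication £9.82: taxable services → 7.25% → £0.71195
Phone case £30.66: all other goods → 3.75% → £1.14975
Rain jacket £77.49: apparel → 3.5% → £2.71215
Jigsaw puzzle (1000 pc) £22.08: toys and games → 6.75% → £1.4904
Unrounded tax sum = £11.5376 → £11.54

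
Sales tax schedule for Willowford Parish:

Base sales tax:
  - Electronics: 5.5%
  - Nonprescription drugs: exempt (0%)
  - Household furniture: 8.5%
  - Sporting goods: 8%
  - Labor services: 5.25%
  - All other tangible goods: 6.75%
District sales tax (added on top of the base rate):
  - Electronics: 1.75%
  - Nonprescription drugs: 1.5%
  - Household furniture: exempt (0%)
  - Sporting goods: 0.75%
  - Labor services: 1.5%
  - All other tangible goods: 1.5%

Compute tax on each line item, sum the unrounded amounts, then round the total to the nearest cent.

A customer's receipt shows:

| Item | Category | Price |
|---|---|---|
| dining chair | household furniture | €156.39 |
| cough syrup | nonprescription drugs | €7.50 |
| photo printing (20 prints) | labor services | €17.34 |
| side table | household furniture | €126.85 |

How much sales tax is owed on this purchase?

€25.36

Dining chair €156.39: household furniture → 8.5% + 0% district = 8.5% → €13.29315
Cough syrup €7.50: nonprescription drugs → 0% + 1.5% district = 1.5% → €0.1125
Photo printing (20 prints) €17.34: labor services → 5.25% + 1.5% district = 6.75% → €1.17045
Side table €126.85: household furniture → 8.5% + 0% district = 8.5% → €10.78225
Unrounded tax sum = €25.35835 → €25.36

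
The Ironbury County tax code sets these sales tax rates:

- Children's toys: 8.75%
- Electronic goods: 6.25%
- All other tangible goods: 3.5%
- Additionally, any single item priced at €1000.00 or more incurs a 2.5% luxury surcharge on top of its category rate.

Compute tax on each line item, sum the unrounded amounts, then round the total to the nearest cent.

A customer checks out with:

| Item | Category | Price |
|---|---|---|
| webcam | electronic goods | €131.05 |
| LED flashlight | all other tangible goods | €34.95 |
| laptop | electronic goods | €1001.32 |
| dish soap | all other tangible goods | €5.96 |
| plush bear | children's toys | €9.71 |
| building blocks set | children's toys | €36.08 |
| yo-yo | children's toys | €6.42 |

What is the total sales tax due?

€101.81

Webcam €131.05: electronic goods → 6.25% → €8.190625
LED flashlight €34.95: all other tangible goods → 3.5% → €1.22325
Laptop €1001.32: electronic goods → 6.25% + 2.5% surcharge = 8.75% → €87.6155
Dish soap €5.96: all other tangible goods → 3.5% → €0.2086
Plush bear €9.71: children's toys → 8.75% → €0.849625
Building blocks set €36.08: children's toys → 8.75% → €3.157
Yo-yo €6.42: children's toys → 8.75% → €0.56175
Unrounded tax sum = €101.80635 → €101.81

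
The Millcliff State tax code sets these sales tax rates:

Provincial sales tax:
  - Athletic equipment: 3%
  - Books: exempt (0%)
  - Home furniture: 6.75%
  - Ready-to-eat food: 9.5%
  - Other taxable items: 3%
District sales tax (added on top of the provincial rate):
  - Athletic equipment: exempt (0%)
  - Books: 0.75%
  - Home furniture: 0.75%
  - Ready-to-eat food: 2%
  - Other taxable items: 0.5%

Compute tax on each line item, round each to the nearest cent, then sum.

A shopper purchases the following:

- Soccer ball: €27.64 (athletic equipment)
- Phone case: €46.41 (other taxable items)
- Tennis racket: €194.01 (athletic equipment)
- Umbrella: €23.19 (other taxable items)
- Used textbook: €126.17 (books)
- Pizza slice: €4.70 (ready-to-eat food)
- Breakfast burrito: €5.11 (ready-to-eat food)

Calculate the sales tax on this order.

€11.16

Soccer ball €27.64: athletic equipment → 3% + 0% district = 3% → €0.83
Phone case €46.41: other taxable items → 3% + 0.5% district = 3.5% → €1.62
Tennis racket €194.01: athletic equipment → 3% + 0% district = 3% → €5.82
Umbrella €23.19: other taxable items → 3% + 0.5% district = 3.5% → €0.81
Used textbook €126.17: books → 0% + 0.75% district = 0.75% → €0.95
Pizza slice €4.70: ready-to-eat food → 9.5% + 2% district = 11.5% → €0.54
Breakfast burrito €5.11: ready-to-eat food → 9.5% + 2% district = 11.5% → €0.59
Total tax = €0.83 + €1.62 + €5.82 + €0.81 + €0.95 + €0.54 + €0.59 = €11.16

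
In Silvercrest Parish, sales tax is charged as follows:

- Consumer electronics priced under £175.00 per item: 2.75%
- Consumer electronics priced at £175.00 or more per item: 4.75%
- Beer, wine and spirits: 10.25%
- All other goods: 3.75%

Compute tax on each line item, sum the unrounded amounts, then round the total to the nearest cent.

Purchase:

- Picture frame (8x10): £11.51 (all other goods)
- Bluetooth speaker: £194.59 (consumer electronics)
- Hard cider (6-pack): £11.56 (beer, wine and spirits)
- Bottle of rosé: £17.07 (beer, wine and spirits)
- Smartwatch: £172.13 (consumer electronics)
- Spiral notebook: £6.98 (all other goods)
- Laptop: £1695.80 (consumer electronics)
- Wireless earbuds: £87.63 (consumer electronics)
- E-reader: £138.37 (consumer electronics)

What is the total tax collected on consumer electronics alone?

Bluetooth speaker £194.59: consumer electronics, £175.00 or more → 4.75% → £9.243025
Smartwatch £172.13: consumer electronics, under £175.00 → 2.75% → £4.733575
Laptop £1695.80: consumer electronics, £175.00 or more → 4.75% → £80.5505
Wireless earbuds £87.63: consumer electronics, under £175.00 → 2.75% → £2.409825
E-reader £138.37: consumer electronics, under £175.00 → 2.75% → £3.805175
Tax on consumer electronics: unrounded sum = £100.7421 → £100.74

£100.74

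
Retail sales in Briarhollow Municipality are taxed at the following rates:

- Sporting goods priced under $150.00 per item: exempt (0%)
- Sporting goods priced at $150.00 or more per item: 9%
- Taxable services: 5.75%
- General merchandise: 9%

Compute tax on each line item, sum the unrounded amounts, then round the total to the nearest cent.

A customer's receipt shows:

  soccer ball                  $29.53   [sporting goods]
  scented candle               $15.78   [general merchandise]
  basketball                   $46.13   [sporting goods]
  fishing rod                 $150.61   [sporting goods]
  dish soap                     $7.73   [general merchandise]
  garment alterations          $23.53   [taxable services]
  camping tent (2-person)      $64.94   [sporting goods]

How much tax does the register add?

$17.02

Soccer ball $29.53: sporting goods, under $150.00 → 0% → $0.00
Scented candle $15.78: general merchandise → 9% → $1.4202
Basketball $46.13: sporting goods, under $150.00 → 0% → $0.00
Fishing rod $150.61: sporting goods, $150.00 or more → 9% → $13.5549
Dish soap $7.73: general merchandise → 9% → $0.6957
Garment alterations $23.53: taxable services → 5.75% → $1.352975
Camping tent (2-person) $64.94: sporting goods, under $150.00 → 0% → $0.00
Unrounded tax sum = $17.023775 → $17.02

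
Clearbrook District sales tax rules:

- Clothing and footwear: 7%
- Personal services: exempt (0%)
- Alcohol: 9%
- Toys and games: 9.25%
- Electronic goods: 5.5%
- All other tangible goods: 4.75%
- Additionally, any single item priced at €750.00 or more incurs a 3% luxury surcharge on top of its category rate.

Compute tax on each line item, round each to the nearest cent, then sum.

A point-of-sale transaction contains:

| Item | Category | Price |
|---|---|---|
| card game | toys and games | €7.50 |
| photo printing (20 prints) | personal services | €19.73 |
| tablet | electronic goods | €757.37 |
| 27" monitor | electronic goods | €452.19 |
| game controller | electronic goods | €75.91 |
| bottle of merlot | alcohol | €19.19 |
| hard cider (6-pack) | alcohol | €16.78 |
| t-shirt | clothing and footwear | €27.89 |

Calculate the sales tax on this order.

€99.31

Card game €7.50: toys and games → 9.25% → €0.69
Photo printing (20 prints) €19.73: personal services → 0% → €0.00
Tablet €757.37: electronic goods → 5.5% + 3% surcharge = 8.5% → €64.38
27" monitor €452.19: electronic goods → 5.5% → €24.87
Game controller €75.91: electronic goods → 5.5% → €4.18
Bottle of merlot €19.19: alcohol → 9% → €1.73
Hard cider (6-pack) €16.78: alcohol → 9% → €1.51
T-shirt €27.89: clothing and footwear → 7% → €1.95
Total tax = €0.69 + €64.38 + €24.87 + €4.18 + €1.73 + €1.51 + €1.95 = €99.31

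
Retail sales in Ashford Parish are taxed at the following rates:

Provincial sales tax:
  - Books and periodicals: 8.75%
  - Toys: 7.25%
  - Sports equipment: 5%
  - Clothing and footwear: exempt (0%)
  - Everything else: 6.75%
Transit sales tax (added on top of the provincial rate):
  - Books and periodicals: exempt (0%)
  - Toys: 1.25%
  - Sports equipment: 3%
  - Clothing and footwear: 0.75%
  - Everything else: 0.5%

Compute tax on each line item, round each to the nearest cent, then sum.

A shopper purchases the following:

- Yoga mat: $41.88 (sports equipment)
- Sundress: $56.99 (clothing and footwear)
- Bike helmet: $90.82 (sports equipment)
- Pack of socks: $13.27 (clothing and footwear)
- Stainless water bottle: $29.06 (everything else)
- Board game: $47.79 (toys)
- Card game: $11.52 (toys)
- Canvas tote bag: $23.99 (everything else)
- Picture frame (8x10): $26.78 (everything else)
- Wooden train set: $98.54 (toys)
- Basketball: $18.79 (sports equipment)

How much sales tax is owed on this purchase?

Yoga mat $41.88: sports equipment → 5% + 3% transit = 8% → $3.35
Sundress $56.99: clothing and footwear → 0% + 0.75% transit = 0.75% → $0.43
Bike helmet $90.82: sports equipment → 5% + 3% transit = 8% → $7.27
Pack of socks $13.27: clothing and footwear → 0% + 0.75% transit = 0.75% → $0.10
Stainless water bottle $29.06: everything else → 6.75% + 0.5% transit = 7.25% → $2.11
Board game $47.79: toys → 7.25% + 1.25% transit = 8.5% → $4.06
Card game $11.52: toys → 7.25% + 1.25% transit = 8.5% → $0.98
Canvas tote bag $23.99: everything else → 6.75% + 0.5% transit = 7.25% → $1.74
Picture frame (8x10) $26.78: everything else → 6.75% + 0.5% transit = 7.25% → $1.94
Wooden train set $98.54: toys → 7.25% + 1.25% transit = 8.5% → $8.38
Basketball $18.79: sports equipment → 5% + 3% transit = 8% → $1.50
Total tax = $3.35 + $0.43 + $7.27 + $0.10 + $2.11 + $4.06 + $0.98 + $1.74 + $1.94 + $8.38 + $1.50 = $31.86

$31.86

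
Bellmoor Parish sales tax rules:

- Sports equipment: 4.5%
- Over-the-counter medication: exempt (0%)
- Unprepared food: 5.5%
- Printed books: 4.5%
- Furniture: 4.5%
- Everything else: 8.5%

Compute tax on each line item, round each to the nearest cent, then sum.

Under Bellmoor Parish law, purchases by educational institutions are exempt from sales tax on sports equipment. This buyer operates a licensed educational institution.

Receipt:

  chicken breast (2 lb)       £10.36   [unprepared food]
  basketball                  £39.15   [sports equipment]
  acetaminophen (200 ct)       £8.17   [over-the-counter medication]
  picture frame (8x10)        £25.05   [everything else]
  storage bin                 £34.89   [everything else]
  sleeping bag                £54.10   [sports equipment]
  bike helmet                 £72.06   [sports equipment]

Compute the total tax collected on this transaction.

£5.67

Chicken breast (2 lb) £10.36: unprepared food → 5.5% → £0.57
Basketball £39.15: sports equipment, buyer-exempt → 0% → £0.00
Acetaminophen (200 ct) £8.17: over-the-counter medication → 0% → £0.00
Picture frame (8x10) £25.05: everything else → 8.5% → £2.13
Storage bin £34.89: everything else → 8.5% → £2.97
Sleeping bag £54.10: sports equipment, buyer-exempt → 0% → £0.00
Bike helmet £72.06: sports equipment, buyer-exempt → 0% → £0.00
Total tax = £0.57 + £2.13 + £2.97 = £5.67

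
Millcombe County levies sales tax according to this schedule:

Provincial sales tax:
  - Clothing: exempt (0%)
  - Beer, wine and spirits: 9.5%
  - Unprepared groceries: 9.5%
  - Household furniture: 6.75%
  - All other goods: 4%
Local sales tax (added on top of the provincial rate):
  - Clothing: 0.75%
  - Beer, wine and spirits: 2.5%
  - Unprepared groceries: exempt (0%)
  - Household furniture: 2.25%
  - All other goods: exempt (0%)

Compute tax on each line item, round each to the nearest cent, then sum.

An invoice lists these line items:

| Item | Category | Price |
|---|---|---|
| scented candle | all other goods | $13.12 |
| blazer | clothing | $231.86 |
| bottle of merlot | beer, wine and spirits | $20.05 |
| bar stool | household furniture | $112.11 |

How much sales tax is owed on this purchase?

$14.76

Scented candle $13.12: all other goods → 4% + 0% local = 4% → $0.52
Blazer $231.86: clothing → 0% + 0.75% local = 0.75% → $1.74
Bottle of merlot $20.05: beer, wine and spirits → 9.5% + 2.5% local = 12% → $2.41
Bar stool $112.11: household furniture → 6.75% + 2.25% local = 9% → $10.09
Total tax = $0.52 + $1.74 + $2.41 + $10.09 = $14.76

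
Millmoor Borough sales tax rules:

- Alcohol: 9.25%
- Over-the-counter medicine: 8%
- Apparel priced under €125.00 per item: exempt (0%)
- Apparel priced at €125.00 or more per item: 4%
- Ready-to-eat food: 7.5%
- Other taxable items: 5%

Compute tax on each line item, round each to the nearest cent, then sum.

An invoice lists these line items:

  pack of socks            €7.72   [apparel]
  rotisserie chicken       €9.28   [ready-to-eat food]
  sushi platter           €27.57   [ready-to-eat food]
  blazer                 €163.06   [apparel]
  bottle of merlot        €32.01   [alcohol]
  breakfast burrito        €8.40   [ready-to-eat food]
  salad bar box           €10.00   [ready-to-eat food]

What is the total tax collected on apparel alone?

€6.52

Pack of socks €7.72: apparel, under €125.00 → 0% → €0.00
Blazer €163.06: apparel, €125.00 or more → 4% → €6.52
Tax on apparel = €0.00 + €6.52 = €6.52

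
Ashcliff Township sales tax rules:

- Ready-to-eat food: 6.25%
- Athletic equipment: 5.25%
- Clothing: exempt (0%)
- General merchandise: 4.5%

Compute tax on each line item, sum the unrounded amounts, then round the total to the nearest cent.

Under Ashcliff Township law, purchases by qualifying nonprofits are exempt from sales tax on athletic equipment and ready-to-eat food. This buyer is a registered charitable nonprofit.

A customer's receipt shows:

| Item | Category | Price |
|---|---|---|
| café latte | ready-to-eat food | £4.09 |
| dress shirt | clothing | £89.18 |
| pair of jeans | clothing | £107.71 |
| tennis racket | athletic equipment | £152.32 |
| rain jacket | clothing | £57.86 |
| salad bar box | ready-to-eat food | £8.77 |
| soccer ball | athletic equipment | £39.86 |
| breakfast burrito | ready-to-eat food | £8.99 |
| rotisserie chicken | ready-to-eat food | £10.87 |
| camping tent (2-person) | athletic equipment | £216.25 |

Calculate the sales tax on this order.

Café latte £4.09: ready-to-eat food, buyer-exempt → 0% → £0.00
Dress shirt £89.18: clothing → 0% → £0.00
Pair of jeans £107.71: clothing → 0% → £0.00
Tennis racket £152.32: athletic equipment, buyer-exempt → 0% → £0.00
Rain jacket £57.86: clothing → 0% → £0.00
Salad bar box £8.77: ready-to-eat food, buyer-exempt → 0% → £0.00
Soccer ball £39.86: athletic equipment, buyer-exempt → 0% → £0.00
Breakfast burrito £8.99: ready-to-eat food, buyer-exempt → 0% → £0.00
Rotisserie chicken £10.87: ready-to-eat food, buyer-exempt → 0% → £0.00
Camping tent (2-person) £216.25: athletic equipment, buyer-exempt → 0% → £0.00
Unrounded tax sum = £0.00 → £0.00

£0.00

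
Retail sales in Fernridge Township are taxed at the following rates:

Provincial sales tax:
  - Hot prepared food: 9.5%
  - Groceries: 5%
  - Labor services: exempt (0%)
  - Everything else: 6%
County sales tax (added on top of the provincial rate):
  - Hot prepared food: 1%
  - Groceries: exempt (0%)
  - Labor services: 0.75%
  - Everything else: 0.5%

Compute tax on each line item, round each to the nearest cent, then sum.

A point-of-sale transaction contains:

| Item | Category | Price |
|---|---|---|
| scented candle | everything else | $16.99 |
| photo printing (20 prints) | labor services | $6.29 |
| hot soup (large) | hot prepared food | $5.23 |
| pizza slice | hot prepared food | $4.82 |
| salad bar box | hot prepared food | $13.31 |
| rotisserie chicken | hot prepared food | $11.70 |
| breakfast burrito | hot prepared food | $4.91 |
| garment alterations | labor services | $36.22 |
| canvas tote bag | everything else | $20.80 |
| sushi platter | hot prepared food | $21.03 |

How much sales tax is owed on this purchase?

$9.19

Scented candle $16.99: everything else → 6% + 0.5% county = 6.5% → $1.10
Photo printing (20 prints) $6.29: labor services → 0% + 0.75% county = 0.75% → $0.05
Hot soup (large) $5.23: hot prepared food → 9.5% + 1% county = 10.5% → $0.55
Pizza slice $4.82: hot prepared food → 9.5% + 1% county = 10.5% → $0.51
Salad bar box $13.31: hot prepared food → 9.5% + 1% county = 10.5% → $1.40
Rotisserie chicken $11.70: hot prepared food → 9.5% + 1% county = 10.5% → $1.23
Breakfast burrito $4.91: hot prepared food → 9.5% + 1% county = 10.5% → $0.52
Garment alterations $36.22: labor services → 0% + 0.75% county = 0.75% → $0.27
Canvas tote bag $20.80: everything else → 6% + 0.5% county = 6.5% → $1.35
Sushi platter $21.03: hot prepared food → 9.5% + 1% county = 10.5% → $2.21
Total tax = $1.10 + $0.05 + $0.55 + $0.51 + $1.40 + $1.23 + $0.52 + $0.27 + $1.35 + $2.21 = $9.19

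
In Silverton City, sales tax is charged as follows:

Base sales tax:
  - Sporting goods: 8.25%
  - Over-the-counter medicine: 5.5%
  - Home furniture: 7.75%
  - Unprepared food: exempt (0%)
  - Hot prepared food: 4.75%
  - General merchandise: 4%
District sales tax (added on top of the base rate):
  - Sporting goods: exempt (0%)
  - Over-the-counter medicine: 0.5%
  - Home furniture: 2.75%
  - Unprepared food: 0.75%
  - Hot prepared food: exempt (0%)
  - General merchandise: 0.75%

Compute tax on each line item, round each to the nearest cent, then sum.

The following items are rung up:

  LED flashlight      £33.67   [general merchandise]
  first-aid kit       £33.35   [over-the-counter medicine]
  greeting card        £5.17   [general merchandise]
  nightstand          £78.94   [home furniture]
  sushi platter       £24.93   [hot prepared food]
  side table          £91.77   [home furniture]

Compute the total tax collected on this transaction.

LED flashlight £33.67: general merchandise → 4% + 0.75% district = 4.75% → £1.60
First-aid kit £33.35: over-the-counter medicine → 5.5% + 0.5% district = 6% → £2.00
Greeting card £5.17: general merchandise → 4% + 0.75% district = 4.75% → £0.25
Nightstand £78.94: home furniture → 7.75% + 2.75% district = 10.5% → £8.29
Sushi platter £24.93: hot prepared food → 4.75% + 0% district = 4.75% → £1.18
Side table £91.77: home furniture → 7.75% + 2.75% district = 10.5% → £9.64
Total tax = £1.60 + £2.00 + £0.25 + £8.29 + £1.18 + £9.64 = £22.96

£22.96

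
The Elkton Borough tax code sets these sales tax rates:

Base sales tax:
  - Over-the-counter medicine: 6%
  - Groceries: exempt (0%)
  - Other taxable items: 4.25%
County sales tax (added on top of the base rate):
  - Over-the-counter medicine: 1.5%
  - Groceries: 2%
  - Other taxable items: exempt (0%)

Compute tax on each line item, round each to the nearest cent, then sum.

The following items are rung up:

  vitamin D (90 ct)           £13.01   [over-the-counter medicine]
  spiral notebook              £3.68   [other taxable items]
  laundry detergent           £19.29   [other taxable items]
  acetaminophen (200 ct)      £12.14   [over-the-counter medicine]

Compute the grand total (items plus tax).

£50.99

Vitamin D (90 ct) £13.01: over-the-counter medicine → 6% + 1.5% county = 7.5% → £0.98
Spiral notebook £3.68: other taxable items → 4.25% + 0% county = 4.25% → £0.16
Laundry detergent £19.29: other taxable items → 4.25% + 0% county = 4.25% → £0.82
Acetaminophen (200 ct) £12.14: over-the-counter medicine → 6% + 1.5% county = 7.5% → £0.91
Subtotal = £48.12; tax = £2.87; total due = £50.99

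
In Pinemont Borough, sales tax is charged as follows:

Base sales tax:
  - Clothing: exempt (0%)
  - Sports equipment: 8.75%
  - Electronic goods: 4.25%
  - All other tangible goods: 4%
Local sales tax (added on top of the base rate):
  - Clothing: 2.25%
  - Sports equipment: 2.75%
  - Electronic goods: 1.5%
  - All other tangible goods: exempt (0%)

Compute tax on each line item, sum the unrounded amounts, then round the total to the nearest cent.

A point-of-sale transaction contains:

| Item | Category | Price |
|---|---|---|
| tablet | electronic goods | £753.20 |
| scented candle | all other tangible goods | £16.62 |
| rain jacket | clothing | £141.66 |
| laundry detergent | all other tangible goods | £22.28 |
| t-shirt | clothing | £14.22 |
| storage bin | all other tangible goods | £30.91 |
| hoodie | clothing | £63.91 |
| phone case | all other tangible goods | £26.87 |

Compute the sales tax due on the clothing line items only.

£4.95

Rain jacket £141.66: clothing → 0% + 2.25% local = 2.25% → £3.18735
T-shirt £14.22: clothing → 0% + 2.25% local = 2.25% → £0.31995
Hoodie £63.91: clothing → 0% + 2.25% local = 2.25% → £1.437975
Tax on clothing: unrounded sum = £4.945275 → £4.95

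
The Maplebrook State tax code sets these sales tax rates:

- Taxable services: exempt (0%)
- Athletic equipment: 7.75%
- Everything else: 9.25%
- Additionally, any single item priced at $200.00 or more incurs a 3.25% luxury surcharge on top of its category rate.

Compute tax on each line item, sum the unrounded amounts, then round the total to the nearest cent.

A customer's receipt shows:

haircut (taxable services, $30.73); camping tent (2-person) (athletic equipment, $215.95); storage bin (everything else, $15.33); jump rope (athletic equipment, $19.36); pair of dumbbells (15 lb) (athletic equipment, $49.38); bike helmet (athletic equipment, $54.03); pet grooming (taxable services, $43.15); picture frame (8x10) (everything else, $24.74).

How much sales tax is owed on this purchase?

Haircut $30.73: taxable services → 0% → $0.00
Camping tent (2-person) $215.95: athletic equipment → 7.75% + 3.25% surcharge = 11% → $23.7545
Storage bin $15.33: everything else → 9.25% → $1.418025
Jump rope $19.36: athletic equipment → 7.75% → $1.5004
Pair of dumbbells (15 lb) $49.38: athletic equipment → 7.75% → $3.82695
Bike helmet $54.03: athletic equipment → 7.75% → $4.187325
Pet grooming $43.15: taxable services → 0% → $0.00
Picture frame (8x10) $24.74: everything else → 9.25% → $2.28845
Unrounded tax sum = $36.97565 → $36.98

$36.98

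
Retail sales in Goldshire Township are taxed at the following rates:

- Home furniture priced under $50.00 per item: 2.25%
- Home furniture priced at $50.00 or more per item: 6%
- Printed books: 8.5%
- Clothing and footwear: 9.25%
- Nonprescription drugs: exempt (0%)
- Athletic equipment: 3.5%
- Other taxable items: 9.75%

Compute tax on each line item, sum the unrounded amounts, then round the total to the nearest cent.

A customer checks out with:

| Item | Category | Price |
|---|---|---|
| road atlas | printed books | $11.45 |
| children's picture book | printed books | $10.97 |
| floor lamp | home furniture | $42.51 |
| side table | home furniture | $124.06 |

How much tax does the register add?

Road atlas $11.45: printed books → 8.5% → $0.97325
Children's picture book $10.97: printed books → 8.5% → $0.93245
Floor lamp $42.51: home furniture, under $50.00 → 2.25% → $0.956475
Side table $124.06: home furniture, $50.00 or more → 6% → $7.4436
Unrounded tax sum = $10.305775 → $10.31

$10.31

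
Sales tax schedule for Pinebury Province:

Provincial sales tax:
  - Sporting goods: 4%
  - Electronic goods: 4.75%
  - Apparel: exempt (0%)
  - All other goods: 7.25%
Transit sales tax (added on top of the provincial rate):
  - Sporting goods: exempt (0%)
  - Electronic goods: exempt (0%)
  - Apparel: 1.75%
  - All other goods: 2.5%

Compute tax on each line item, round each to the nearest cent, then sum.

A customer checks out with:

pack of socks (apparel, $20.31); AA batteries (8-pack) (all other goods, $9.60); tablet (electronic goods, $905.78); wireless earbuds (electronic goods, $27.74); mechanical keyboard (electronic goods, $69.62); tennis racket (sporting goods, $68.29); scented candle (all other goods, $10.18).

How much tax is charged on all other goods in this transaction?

$1.93

AA batteries (8-pack) $9.60: all other goods → 7.25% + 2.5% transit = 9.75% → $0.94
Scented candle $10.18: all other goods → 7.25% + 2.5% transit = 9.75% → $0.99
Tax on all other goods = $0.94 + $0.99 = $1.93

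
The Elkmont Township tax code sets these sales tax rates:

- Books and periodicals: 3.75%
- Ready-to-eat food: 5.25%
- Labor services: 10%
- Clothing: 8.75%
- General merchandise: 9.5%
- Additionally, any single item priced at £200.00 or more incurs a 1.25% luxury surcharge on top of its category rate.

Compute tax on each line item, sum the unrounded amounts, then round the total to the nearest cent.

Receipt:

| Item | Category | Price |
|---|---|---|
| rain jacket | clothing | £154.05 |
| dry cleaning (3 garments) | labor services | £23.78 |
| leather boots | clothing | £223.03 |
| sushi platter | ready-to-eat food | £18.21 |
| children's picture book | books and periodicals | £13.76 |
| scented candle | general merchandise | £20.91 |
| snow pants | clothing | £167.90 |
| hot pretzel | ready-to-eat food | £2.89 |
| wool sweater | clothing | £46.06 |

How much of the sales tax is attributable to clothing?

Rain jacket £154.05: clothing → 8.75% → £13.479375
Leather boots £223.03: clothing → 8.75% + 1.25% surcharge = 10% → £22.303
Snow pants £167.90: clothing → 8.75% → £14.69125
Wool sweater £46.06: clothing → 8.75% → £4.03025
Tax on clothing: unrounded sum = £54.503875 → £54.50

£54.50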